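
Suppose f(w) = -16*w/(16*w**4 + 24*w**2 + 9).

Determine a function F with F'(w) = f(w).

f matches the chain-rule pattern g'(h)*h' with inner function h(w) = 4*w**2 + 3; substituting u = h(w) collapses the integral.
Check: d/dw[2/(4*w**2 + 3)] = -16*w/(16*w**4 + 24*w**2 + 9) = f(w).

An antiderivative is F(w) = 2/(4*w**2 + 3).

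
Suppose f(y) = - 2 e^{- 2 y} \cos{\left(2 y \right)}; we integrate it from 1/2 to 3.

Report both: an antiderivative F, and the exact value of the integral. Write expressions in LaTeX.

Antiderivative: F(y) = \frac{\left(- \sin{\left(2 y \right)} + \cos{\left(2 y \right)}\right) e^{- 2 y}}{2}; value = - \frac{\cos{\left(1 \right)}}{2 e} - \frac{\sin{\left(6 \right)}}{2 e^{6}} + \frac{\cos{\left(6 \right)}}{2 e^{6}} + \frac{\sin{\left(1 \right)}}{2 e}

An antiderivative F(y) passes only if d/dy[F] lands on f(y) exactly.
F(y) = \frac{\left(- \sin{\left(2 y \right)} + \cos{\left(2 y \right)}\right) e^{- 2 y}}{2} is an antiderivative of f.
Check: d/dy[\frac{\left(- \sin{\left(2 y \right)} + \cos{\left(2 y \right)}\right) e^{- 2 y}}{2}] = - 2 e^{- 2 y} \cos{\left(2 y \right)} = f(y).
F(3) = - \frac{\sin{\left(6 \right)}}{2 e^{6}} + \frac{\cos{\left(6 \right)}}{2 e^{6}}; F(1/2) = - \frac{\sin{\left(1 \right)}}{2 e} + \frac{\cos{\left(1 \right)}}{2 e}.
Integral = F(3) - F(1/2) = - \frac{\cos{\left(1 \right)}}{2 e} - \frac{\sin{\left(6 \right)}}{2 e^{6}} + \frac{\cos{\left(6 \right)}}{2 e^{6}} + \frac{\sin{\left(1 \right)}}{2 e}.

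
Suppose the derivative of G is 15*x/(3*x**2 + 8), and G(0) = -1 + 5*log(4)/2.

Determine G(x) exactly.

G(x) = 5*log(3*x**2/2 + 4)/2 - 1

The substitution u = 3*x**2/2 + 4 works: G'(x) is exactly (dG/du)*(du/dx) for that inner function.
A general antiderivative is 5*log(3*x**2/2 + 4)/2 + C.
The condition gives C = -1 + 5*log(4)/2 - (5*log(4)/2) = -1.
So G(x) = 5*log(3*x**2/2 + 4)/2 - 1.
Check: d/dx[5*log(3*x**2/2 + 4)/2 - 1] = 15*x/(3*x**2 + 8) = G'(x).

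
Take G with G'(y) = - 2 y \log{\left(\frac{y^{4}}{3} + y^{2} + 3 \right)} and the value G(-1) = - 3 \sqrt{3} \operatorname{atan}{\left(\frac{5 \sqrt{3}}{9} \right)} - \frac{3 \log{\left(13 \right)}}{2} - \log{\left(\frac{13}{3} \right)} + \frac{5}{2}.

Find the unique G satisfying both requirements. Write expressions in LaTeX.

G(y) = - y^{2} \log{\left(\frac{y^{4}}{3} + y^{2} + 3 \right)} + 2 y^{2} - \frac{3 \log{\left(y^{4} + 3 y^{2} + 9 \right)}}{2} - 3 \sqrt{3} \operatorname{atan}{\left(\frac{2 \sqrt{3} y^{2}}{9} + \frac{\sqrt{3}}{3} \right)} + \frac{1}{2}

Any candidate G(y) must reproduce the stated G'(y) exactly.
A general antiderivative is - y^{2} \log{\left(\frac{y^{4}}{3} + y^{2} + 3 \right)} + 2 y^{2} - \frac{3 \log{\left(y^{4} + 3 y^{2} + 9 \right)}}{2} - 3 \sqrt{3} \operatorname{atan}{\left(\frac{2 \sqrt{3} y^{2}}{9} + \frac{\sqrt{3}}{3} \right)} + C.
The condition gives C = - 3 \sqrt{3} \operatorname{atan}{\left(\frac{5 \sqrt{3}}{9} \right)} - \frac{3 \log{\left(13 \right)}}{2} - \log{\left(\frac{13}{3} \right)} + \frac{5}{2} - (- 3 \sqrt{3} \operatorname{atan}{\left(\frac{5 \sqrt{3}}{9} \right)} - \frac{3 \log{\left(13 \right)}}{2} - \log{\left(\frac{13}{3} \right)} + 2) = \frac{1}{2}.
So G(y) = - y^{2} \log{\left(\frac{y^{4}}{3} + y^{2} + 3 \right)} + 2 y^{2} - \frac{3 \log{\left(y^{4} + 3 y^{2} + 9 \right)}}{2} - 3 \sqrt{3} \operatorname{atan}{\left(\frac{2 \sqrt{3} y^{2}}{9} + \frac{\sqrt{3}}{3} \right)} + \frac{1}{2}.
Check: d/dy[- y^{2} \log{\left(\frac{y^{4}}{3} + y^{2} + 3 \right)} + 2 y^{2} - \frac{3 \log{\left(y^{4} + 3 y^{2} + 9 \right)}}{2} - 3 \sqrt{3} \operatorname{atan}{\left(\frac{2 \sqrt{3} y^{2}}{9} + \frac{\sqrt{3}}{3} \right)} + \frac{1}{2}] = - 2 y \log{\left(\frac{y^{4}}{3} + y^{2} + 3 \right)} = G'(y).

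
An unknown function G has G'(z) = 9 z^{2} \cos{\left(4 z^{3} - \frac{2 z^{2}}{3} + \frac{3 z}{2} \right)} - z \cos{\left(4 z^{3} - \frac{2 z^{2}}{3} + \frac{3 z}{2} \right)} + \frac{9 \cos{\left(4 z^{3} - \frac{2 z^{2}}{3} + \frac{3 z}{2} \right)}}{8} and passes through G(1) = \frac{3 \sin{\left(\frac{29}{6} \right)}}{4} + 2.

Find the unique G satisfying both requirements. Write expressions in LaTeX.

G(z) = \frac{3 \sin{\left(4 z^{3} - \frac{2 z^{2}}{3} + \frac{3 z}{2} \right)} + 8}{4}

The substitution u = 4 z^{3} - \frac{2 z^{2}}{3} + \frac{3 z}{2} works: G'(z) is exactly (dG/du)*(du/dz) for that inner function.
A general antiderivative is \frac{3 \sin{\left(4 z^{3} - \frac{2 z^{2}}{3} + \frac{3 z}{2} \right)}}{4} + C.
The condition gives C = \frac{3 \sin{\left(\frac{29}{6} \right)}}{4} + 2 - (\frac{3 \sin{\left(\frac{29}{6} \right)}}{4}) = 2.
So G(z) = \frac{3 \sin{\left(4 z^{3} - \frac{2 z^{2}}{3} + \frac{3 z}{2} \right)} + 8}{4}.
Check: d/dz[\frac{3 \sin{\left(4 z^{3} - \frac{2 z^{2}}{3} + \frac{3 z}{2} \right)} + 8}{4}] = 9 z^{2} \cos{\left(4 z^{3} - \frac{2 z^{2}}{3} + \frac{3 z}{2} \right)} - z \cos{\left(4 z^{3} - \frac{2 z^{2}}{3} + \frac{3 z}{2} \right)} + \frac{9 \cos{\left(4 z^{3} - \frac{2 z^{2}}{3} + \frac{3 z}{2} \right)}}{8} = G'(z).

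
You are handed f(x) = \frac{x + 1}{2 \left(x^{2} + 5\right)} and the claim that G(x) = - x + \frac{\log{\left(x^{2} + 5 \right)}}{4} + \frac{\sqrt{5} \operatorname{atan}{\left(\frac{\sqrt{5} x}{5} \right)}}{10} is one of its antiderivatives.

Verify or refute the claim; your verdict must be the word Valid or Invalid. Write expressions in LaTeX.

Invalid: d/dx[G] - f = -1, which is not 0.

d/dx[G] = \frac{- 2 x^{2} + x - 9}{2 x^{2} + 10}
d/dx[G] - f(x) = -1 != 0.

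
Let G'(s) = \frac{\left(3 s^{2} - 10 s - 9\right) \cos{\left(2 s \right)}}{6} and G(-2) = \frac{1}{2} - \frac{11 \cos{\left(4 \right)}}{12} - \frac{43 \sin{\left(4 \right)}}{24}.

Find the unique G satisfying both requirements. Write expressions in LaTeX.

G(s) = \frac{6 s^{2} \sin{\left(2 s \right)} - 20 s \sin{\left(2 s \right)} + 6 s \cos{\left(2 s \right)} - 21 \sin{\left(2 s \right)} - 10 \cos{\left(2 s \right)} + 12}{24}

Any candidate G(s) must reproduce the stated G'(s) exactly.
A general antiderivative is \frac{s^{2} \sin{\left(2 s \right)}}{4} - \frac{5 s \sin{\left(2 s \right)}}{6} + \frac{s \cos{\left(2 s \right)}}{4} - \frac{7 \sin{\left(2 s \right)}}{8} - \frac{5 \cos{\left(2 s \right)}}{12} + C.
The condition gives C = \frac{1}{2} - \frac{11 \cos{\left(4 \right)}}{12} - \frac{43 \sin{\left(4 \right)}}{24} - (- \frac{11 \cos{\left(4 \right)}}{12} - \frac{43 \sin{\left(4 \right)}}{24}) = \frac{1}{2}.
So G(s) = \frac{6 s^{2} \sin{\left(2 s \right)} - 20 s \sin{\left(2 s \right)} + 6 s \cos{\left(2 s \right)} - 21 \sin{\left(2 s \right)} - 10 \cos{\left(2 s \right)} + 12}{24}.
Check: d/ds[\frac{6 s^{2} \sin{\left(2 s \right)} - 20 s \sin{\left(2 s \right)} + 6 s \cos{\left(2 s \right)} - 21 \sin{\left(2 s \right)} - 10 \cos{\left(2 s \right)} + 12}{24}] = \frac{s^{2} \cos{\left(2 s \right)}}{2} - \frac{5 s \cos{\left(2 s \right)}}{3} - \frac{3 \cos{\left(2 s \right)}}{2}, which equals G'(s).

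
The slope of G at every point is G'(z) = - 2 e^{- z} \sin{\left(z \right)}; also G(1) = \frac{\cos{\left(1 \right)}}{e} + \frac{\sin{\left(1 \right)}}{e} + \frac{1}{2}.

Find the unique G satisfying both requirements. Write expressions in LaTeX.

A candidate passes only if d/dz[G] lands on the given G'(z) exactly.
A general antiderivative is e^{- z} \sin{\left(z \right)} + e^{- z} \cos{\left(z \right)} + C.
The condition gives C = \frac{\cos{\left(1 \right)}}{e} + \frac{\sin{\left(1 \right)}}{e} + \frac{1}{2} - (\frac{\cos{\left(1 \right)}}{e} + \frac{\sin{\left(1 \right)}}{e}) = \frac{1}{2}.
So G(z) = \frac{1}{2} + e^{- z} \sin{\left(z \right)} + e^{- z} \cos{\left(z \right)}.
Check: d/dz[\frac{1}{2} + e^{- z} \sin{\left(z \right)} + e^{- z} \cos{\left(z \right)}] = - 2 e^{- z} \sin{\left(z \right)} = G'(z).

G(z) = \frac{1}{2} + e^{- z} \sin{\left(z \right)} + e^{- z} \cos{\left(z \right)}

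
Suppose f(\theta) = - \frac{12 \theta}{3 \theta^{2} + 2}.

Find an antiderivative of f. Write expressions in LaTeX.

The substitution u = 3 \theta^{2} + 2 works: f is exactly (dF/du)*(du/d\theta) for that inner function.
Check: d/d\theta[- 2 \log{\left(3 \theta^{2} + 2 \right)}] = - \frac{12 \theta}{3 \theta^{2} + 2} = f(\theta).

An antiderivative is F(\theta) = - 2 \log{\left(3 \theta^{2} + 2 \right)}.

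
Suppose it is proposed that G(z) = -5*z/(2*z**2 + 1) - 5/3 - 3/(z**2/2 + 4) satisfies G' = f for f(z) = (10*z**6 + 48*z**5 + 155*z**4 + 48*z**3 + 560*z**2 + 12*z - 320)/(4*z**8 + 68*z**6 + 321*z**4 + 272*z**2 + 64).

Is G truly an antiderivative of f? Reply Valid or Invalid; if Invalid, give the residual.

d/dz[G] = (10*z**6 + 48*z**5 + 155*z**4 + 48*z**3 + 560*z**2 + 12*z - 320)/(4*z**8 + 68*z**6 + 321*z**4 + 272*z**2 + 64)
This equals f(z) exactly, so the claim holds.

Valid - the claim checks out under differentiation.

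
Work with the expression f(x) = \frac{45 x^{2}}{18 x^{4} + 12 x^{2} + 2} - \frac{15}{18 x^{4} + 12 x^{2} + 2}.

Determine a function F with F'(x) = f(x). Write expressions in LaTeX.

An antiderivative is F(x) = - \frac{15 x}{2 \left(3 x^{2} + 1\right)}.

f has the shape u'v + uv' for u = - 5 x and v = \frac{1}{2 x^{2} + \frac{2}{3}} — it is the derivative of the product u*v.
Check: d/dx[- \frac{15 x}{2 \left(3 x^{2} + 1\right)}] = \frac{45 x^{2} - 15}{18 x^{4} + 12 x^{2} + 2}, which equals f(x).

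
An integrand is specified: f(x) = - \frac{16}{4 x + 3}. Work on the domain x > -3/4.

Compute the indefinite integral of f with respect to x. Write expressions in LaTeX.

Any candidate F(x) must reproduce f(x) exactly when differentiated.
Check: d/dx[- 4 \log{\left(4 x + 3 \right)}] = - \frac{16}{4 x + 3} = f(x).

F(x) = - 4 \log{\left(4 x + 3 \right)} + C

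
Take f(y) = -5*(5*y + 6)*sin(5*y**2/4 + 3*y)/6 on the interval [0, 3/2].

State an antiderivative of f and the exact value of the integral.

Antiderivative: F(y) = 5*cos(5*y**2/4 + 3*y)/3; value = -5/3 + 5*cos(117/16)/3

The substitution u = 5*y**2/4 + 3*y works: f is exactly (dF/du)*(du/dy) for that inner function.
F(y) = 5*cos(5*y**2/4 + 3*y)/3 is an antiderivative of f.
Check: d/dy[5*cos(5*y**2/4 + 3*y)/3] = -25*y*sin(5*y**2/4 + 3*y)/6 - 5*sin(5*y**2/4 + 3*y), which equals f(y).
F(3/2) = 5*cos(117/16)/3; F(0) = 5/3.
Integral = F(3/2) - F(0) = -5/3 + 5*cos(117/16)/3.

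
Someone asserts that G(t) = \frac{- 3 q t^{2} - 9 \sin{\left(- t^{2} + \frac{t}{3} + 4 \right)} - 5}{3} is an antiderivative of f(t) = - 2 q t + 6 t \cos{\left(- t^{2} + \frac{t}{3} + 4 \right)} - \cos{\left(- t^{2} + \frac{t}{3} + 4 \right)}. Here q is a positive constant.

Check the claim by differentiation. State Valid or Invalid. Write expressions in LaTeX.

Valid - differentiating G returns exactly f.

d/dt[G] = - 2 q t + 6 t \cos{\left(- t^{2} + \frac{t}{3} + 4 \right)} - \cos{\left(- t^{2} + \frac{t}{3} + 4 \right)}
This equals f(t) exactly, so the claim holds.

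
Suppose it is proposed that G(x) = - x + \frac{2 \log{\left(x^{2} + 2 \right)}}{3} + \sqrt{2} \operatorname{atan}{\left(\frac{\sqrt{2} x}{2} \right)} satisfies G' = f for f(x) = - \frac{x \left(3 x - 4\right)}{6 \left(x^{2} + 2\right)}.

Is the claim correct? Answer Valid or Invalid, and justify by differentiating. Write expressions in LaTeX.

Invalid: d/dx[G] - f = \frac{- 3 x^{2} + 4 x}{6 x^{2} + 12}, which is not 0.

d/dx[G] = \frac{- 3 x^{2} + 4 x}{3 x^{2} + 6}
d/dx[G] - f(x) = \frac{- 3 x^{2} + 4 x}{6 x^{2} + 12} != 0.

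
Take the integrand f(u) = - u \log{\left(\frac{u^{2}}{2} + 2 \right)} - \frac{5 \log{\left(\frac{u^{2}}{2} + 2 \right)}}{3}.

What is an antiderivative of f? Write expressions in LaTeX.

An antiderivative is F(u) = - \frac{u^{2} \log{\left(\frac{u^{2}}{2} + 2 \right)}}{2} + \frac{u^{2}}{2} - \frac{5 u \log{\left(\frac{u^{2}}{2} + 2 \right)}}{3} + \frac{10 u}{3} - 2 \log{\left(u^{2} + 4 \right)} - \frac{20 \operatorname{atan}{\left(\frac{u}{2} \right)}}{3}.

Integrate term by term and add the pieces.
Check: d/du[- \frac{u^{2} \log{\left(\frac{u^{2}}{2} + 2 \right)}}{2} + \frac{u^{2}}{2} - \frac{5 u \log{\left(\frac{u^{2}}{2} + 2 \right)}}{3} + \frac{10 u}{3} - 2 \log{\left(u^{2} + 4 \right)} - \frac{20 \operatorname{atan}{\left(\frac{u}{2} \right)}}{3}] = - u \log{\left(\frac{u^{2}}{2} + 2 \right)} - \frac{5 \log{\left(\frac{u^{2}}{2} + 2 \right)}}{3} = f(u).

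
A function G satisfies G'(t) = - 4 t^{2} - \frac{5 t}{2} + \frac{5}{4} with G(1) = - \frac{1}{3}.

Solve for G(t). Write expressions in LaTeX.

The integrand splits into summands that can be handled one at a time.
A general antiderivative is - \frac{4 t^{3}}{3} - \frac{5 t^{2}}{4} + \frac{5 t}{4} + C.
The condition gives C = - \frac{1}{3} - (- \frac{4}{3}) = 1.
So G(t) = - \frac{16 t^{3} + 15 t^{2} - 15 t - 12}{12}.
Check: d/dt[- \frac{16 t^{3} + 15 t^{2} - 15 t - 12}{12}] = - 4 t^{2} - \frac{5 t}{2} + \frac{5}{4} = G'(t).

G(t) = - \frac{16 t^{3} + 15 t^{2} - 15 t - 12}{12}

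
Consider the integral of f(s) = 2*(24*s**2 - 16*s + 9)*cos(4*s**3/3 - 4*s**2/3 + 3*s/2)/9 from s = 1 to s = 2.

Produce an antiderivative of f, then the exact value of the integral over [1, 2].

The substitution u = 4*s**3/3 - 4*s**2/3 + 3*s/2 works: f is exactly (dF/du)*(du/ds) for that inner function.
F(s) = 4*sin(4*s**3/3 - 4*s**2/3 + 3*s/2)/3 is an antiderivative of f.
Check: d/ds[4*sin(4*s**3/3 - 4*s**2/3 + 3*s/2)/3] = 16*s**2*cos(4*s**3/3 - 4*s**2/3 + 3*s/2)/3 - 32*s*cos(4*s**3/3 - 4*s**2/3 + 3*s/2)/9 + 2*cos(4*s**3/3 - 4*s**2/3 + 3*s/2), which equals f(s).
F(2) = 4*sin(25/3)/3; F(1) = 4*sin(3/2)/3.
Integral = F(2) - F(1) = -4*sin(3/2)/3 + 4*sin(25/3)/3.

Antiderivative: F(s) = 4*sin(4*s**3/3 - 4*s**2/3 + 3*s/2)/3; value = -4*sin(3/2)/3 + 4*sin(25/3)/3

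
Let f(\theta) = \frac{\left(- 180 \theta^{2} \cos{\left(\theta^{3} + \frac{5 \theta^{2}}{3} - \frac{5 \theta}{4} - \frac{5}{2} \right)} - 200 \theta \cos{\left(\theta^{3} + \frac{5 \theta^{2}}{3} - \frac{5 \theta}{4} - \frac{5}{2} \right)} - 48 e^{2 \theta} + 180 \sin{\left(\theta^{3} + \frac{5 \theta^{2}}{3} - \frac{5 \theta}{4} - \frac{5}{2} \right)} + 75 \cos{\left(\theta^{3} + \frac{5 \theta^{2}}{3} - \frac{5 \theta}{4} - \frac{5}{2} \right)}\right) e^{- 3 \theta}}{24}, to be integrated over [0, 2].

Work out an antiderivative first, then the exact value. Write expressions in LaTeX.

Differentiate the proposed F(\theta) back; it has to land on f(\theta) exactly.
F(\theta) = \frac{\left(4 e^{2 \theta} - 5 \sin{\left(\theta^{3} + \frac{5 \theta^{2}}{3} - \frac{5 \theta}{4} - \frac{5}{2} \right)}\right) e^{- 3 \theta}}{2} is an antiderivative of f.
Check: d/d\theta[\frac{\left(4 e^{2 \theta} - 5 \sin{\left(\theta^{3} + \frac{5 \theta^{2}}{3} - \frac{5 \theta}{4} - \frac{5}{2} \right)}\right) e^{- 3 \theta}}{2}] = \frac{\left(- 180 \theta^{2} \cos{\left(\theta^{3} + \frac{5 \theta^{2}}{3} - \frac{5 \theta}{4} - \frac{5}{2} \right)} - 200 \theta \cos{\left(\theta^{3} + \frac{5 \theta^{2}}{3} - \frac{5 \theta}{4} - \frac{5}{2} \right)} - 48 e^{2 \theta} + 180 \sin{\left(\theta^{3} + \frac{5 \theta^{2}}{3} - \frac{5 \theta}{4} - \frac{5}{2} \right)} + 75 \cos{\left(\theta^{3} + \frac{5 \theta^{2}}{3} - \frac{5 \theta}{4} - \frac{5}{2} \right)}\right) e^{- 3 \theta}}{24} = f(\theta).
F(2) = - \frac{5 \sin{\left(\frac{29}{3} \right)}}{2 e^{6}} + \frac{2}{e^{2}}; F(0) = \frac{5 \sin{\left(\frac{5}{2} \right)}}{2} + 2.
Integral = F(2) - F(0) = -2 - \frac{5 \sin{\left(\frac{5}{2} \right)}}{2} - \frac{5 \sin{\left(\frac{29}{3} \right)}}{2 e^{6}} + \frac{2}{e^{2}}.

Antiderivative: F(\theta) = \frac{\left(4 e^{2 \theta} - 5 \sin{\left(\theta^{3} + \frac{5 \theta^{2}}{3} - \frac{5 \theta}{4} - \frac{5}{2} \right)}\right) e^{- 3 \theta}}{2}; value = -2 - \frac{5 \sin{\left(\frac{5}{2} \right)}}{2} - \frac{5 \sin{\left(\frac{29}{3} \right)}}{2 e^{6}} + \frac{2}{e^{2}}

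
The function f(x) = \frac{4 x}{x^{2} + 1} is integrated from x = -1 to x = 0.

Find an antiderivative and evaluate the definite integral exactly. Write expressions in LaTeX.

The substitution u = 3 x^{2} + 3 works: f is exactly (dF/du)*(du/dx) for that inner function.
F(x) = 2 \log{\left(3 x^{2} + 3 \right)} is an antiderivative of f.
Check: d/dx[2 \log{\left(3 x^{2} + 3 \right)}] = \frac{4 x}{x^{2} + 1} = f(x).
F(0) = 2 \log{\left(3 \right)}; F(-1) = 2 \log{\left(6 \right)}.
Integral = F(0) - F(-1) = - 2 \log{\left(6 \right)} + 2 \log{\left(3 \right)}.

Antiderivative: F(x) = 2 \log{\left(3 x^{2} + 3 \right)}; value = - 2 \log{\left(6 \right)} + 2 \log{\left(3 \right)}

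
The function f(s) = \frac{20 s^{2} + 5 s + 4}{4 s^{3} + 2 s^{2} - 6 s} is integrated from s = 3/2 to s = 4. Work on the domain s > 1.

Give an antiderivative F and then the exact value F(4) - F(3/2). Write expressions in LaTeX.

The denominator factors as 2 s \left(s - 1\right) \left(2 s + 3\right); partial fractions split f into directly integrable pieces: \frac{83}{15 \left(2 s + 3\right)} + \frac{29}{10 \left(s - 1\right)} - \frac{2}{3 s}.
F(s) = - \frac{2 \log{\left(s \right)}}{3} + \frac{29 \log{\left(s - 1 \right)}}{10} + \frac{83 \log{\left(s + \frac{3}{2} \right)}}{30} is an antiderivative of f.
Check: d/ds[- \frac{2 \log{\left(s \right)}}{3} + \frac{29 \log{\left(s - 1 \right)}}{10} + \frac{83 \log{\left(s + \frac{3}{2} \right)}}{30}] = \frac{20 s^{2} + 5 s + 4}{4 s^{3} + 2 s^{2} - 6 s} = f(s).
F(4) = - \frac{2 \log{\left(4 \right)}}{3} + \frac{29 \log{\left(3 \right)}}{10} + \frac{83 \log{\left(\frac{11}{2} \right)}}{30}; F(3/2) = - \frac{29 \log{\left(2 \right)}}{10} - \frac{2 \log{\left(\frac{3}{2} \right)}}{3} + \frac{83 \log{\left(3 \right)}}{30}.
Integral = F(4) - F(3/2) = - \frac{2 \log{\left(4 \right)}}{3} + \frac{2 \log{\left(3 \right)}}{15} + \frac{2 \log{\left(\frac{3}{2} \right)}}{3} + \frac{29 \log{\left(2 \right)}}{10} + \frac{83 \log{\left(\frac{11}{2} \right)}}{30}.

Antiderivative: F(s) = - \frac{2 \log{\left(s \right)}}{3} + \frac{29 \log{\left(s - 1 \right)}}{10} + \frac{83 \log{\left(s + \frac{3}{2} \right)}}{30}; value = - \frac{2 \log{\left(4 \right)}}{3} + \frac{2 \log{\left(3 \right)}}{15} + \frac{2 \log{\left(\frac{3}{2} \right)}}{3} + \frac{29 \log{\left(2 \right)}}{10} + \frac{83 \log{\left(\frac{11}{2} \right)}}{30}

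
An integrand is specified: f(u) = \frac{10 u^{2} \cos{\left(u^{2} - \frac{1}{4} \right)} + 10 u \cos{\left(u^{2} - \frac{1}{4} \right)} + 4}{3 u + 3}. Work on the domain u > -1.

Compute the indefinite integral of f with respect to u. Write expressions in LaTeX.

F(u) = \frac{4 \log{\left(u + 1 \right)}}{3} + \frac{5 \sin{\left(u^{2} - \frac{1}{4} \right)}}{3} + C

Since d/du undoes antidifferentiation here, F'(u) = f(u) is required of F(u).
Check: d/du[\frac{4 \log{\left(u + 1 \right)}}{3} + \frac{5 \sin{\left(u^{2} - \frac{1}{4} \right)}}{3}] = \frac{10 u^{2} \cos{\left(u^{2} - \frac{1}{4} \right)} + 10 u \cos{\left(u^{2} - \frac{1}{4} \right)} + 4}{3 u + 3} = f(u).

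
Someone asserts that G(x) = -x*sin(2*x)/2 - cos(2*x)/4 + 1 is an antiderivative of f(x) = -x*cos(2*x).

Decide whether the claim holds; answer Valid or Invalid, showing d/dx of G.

d/dx[G] = -x*cos(2*x)
This equals f(x) exactly, so the claim holds.

Valid - the claim checks out under differentiation.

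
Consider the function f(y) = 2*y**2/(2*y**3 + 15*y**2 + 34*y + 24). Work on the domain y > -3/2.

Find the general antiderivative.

F(y) = (9*log(y + 3/2) - 20*log(y + 2) + 16*log(y + 4))/5 + C

The denominator factors as (y + 2)*(y + 4)*(2*y + 3); partial fractions split f into directly integrable pieces: 18/(5*(2*y + 3)) + 16/(5*(y + 4)) - 4/(y + 2).
Check: d/dy[(9*log(y + 3/2) - 20*log(y + 2) + 16*log(y + 4))/5] = 2*y**2/(2*y**3 + 15*y**2 + 34*y + 24) = f(y).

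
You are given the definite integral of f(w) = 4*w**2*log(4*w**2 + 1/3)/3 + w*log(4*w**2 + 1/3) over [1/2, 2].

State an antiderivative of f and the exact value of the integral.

Integrate term by term and add the pieces.
F(w) = 4*w**3*log(4*w**2 + 1/3)/9 - 8*w**3/27 + w**2*log(4*w**2 + 1/3)/2 - w**2/2 + 2*w/27 + log(w**2 + 1/12)/24 - sqrt(3)*atan(2*sqrt(3)*w)/81 is an antiderivative of f.
Check: d/dw[4*w**3*log(4*w**2 + 1/3)/9 - 8*w**3/27 + w**2*log(4*w**2 + 1/3)/2 - w**2/2 + 2*w/27 + log(w**2 + 1/12)/24 - sqrt(3)*atan(2*sqrt(3)*w)/81] = 4*w**2*log(4*w**2 + 1/3)/3 + w*log(4*w**2 + 1/3) = f(w).
F(2) = -38/9 - sqrt(3)*atan(4*sqrt(3))/81 + log(49/12)/24 + 50*log(49/3)/9; F(1/2) = -1/8 - log(3)/24 - sqrt(3)*pi/243 + 13*log(4/3)/72.
Integral = F(2) - F(1/2) = -295/72 - 13*log(4/3)/72 - sqrt(3)*atan(4*sqrt(3))/81 + sqrt(3)*pi/243 + log(3)/24 + log(49/12)/24 + 50*log(49/3)/9.

Antiderivative: F(w) = 4*w**3*log(4*w**2 + 1/3)/9 - 8*w**3/27 + w**2*log(4*w**2 + 1/3)/2 - w**2/2 + 2*w/27 + log(w**2 + 1/12)/24 - sqrt(3)*atan(2*sqrt(3)*w)/81; value = -295/72 - 13*log(4/3)/72 - sqrt(3)*atan(4*sqrt(3))/81 + sqrt(3)*pi/243 + log(3)/24 + log(49/12)/24 + 50*log(49/3)/9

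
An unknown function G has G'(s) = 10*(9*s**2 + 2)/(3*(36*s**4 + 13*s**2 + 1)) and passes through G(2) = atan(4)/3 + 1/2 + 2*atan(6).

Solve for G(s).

Whatever form G(s) takes, its d/ds must return the stated G'(s).
A general antiderivative is atan(2*s)/3 + 2*atan(3*s) + C.
The condition gives C = atan(4)/3 + 1/2 + 2*atan(6) - (atan(4)/3 + 2*atan(6)) = 1/2.
So G(s) = (2*atan(2*s) + 12*atan(3*s) + 3)/6.
Check: d/ds[(2*atan(2*s) + 12*atan(3*s) + 3)/6] = (90*s**2 + 20)/(108*s**4 + 39*s**2 + 3), which equals G'(s).

G(s) = (2*atan(2*s) + 12*atan(3*s) + 3)/6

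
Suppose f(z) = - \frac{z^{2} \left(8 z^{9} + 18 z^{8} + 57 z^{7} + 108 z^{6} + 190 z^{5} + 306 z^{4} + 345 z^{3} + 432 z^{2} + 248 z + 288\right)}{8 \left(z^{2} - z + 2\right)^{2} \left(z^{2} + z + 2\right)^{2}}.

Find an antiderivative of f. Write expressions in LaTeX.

Since d/dz undoes antidifferentiation here, F'(z) = f(z) is required of F(z).
Check: d/dz[- \left(- \frac{z^{2}}{2} - \frac{3 z}{4}\right)^{2} - \frac{3}{z^{4} + 3 z^{2} + 4}] = \frac{- 8 z^{11} - 18 z^{10} - 57 z^{9} - 108 z^{8} - 190 z^{7} - 306 z^{6} - 345 z^{5} - 432 z^{4} - 248 z^{3} - 288 z^{2}}{8 z^{8} + 48 z^{6} + 136 z^{4} + 192 z^{2} + 128}, which equals f(z).

An antiderivative is F(z) = - \left(- \frac{z^{2}}{2} - \frac{3 z}{4}\right)^{2} - \frac{3}{z^{4} + 3 z^{2} + 4}.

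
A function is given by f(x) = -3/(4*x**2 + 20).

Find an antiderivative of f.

An antiderivative is F(x) = -3*sqrt(5)*atan(sqrt(5)*x/5)/20.

Whatever form F(x) takes, F'(x) = f(x) is non-negotiable.
Check: d/dx[-3*sqrt(5)*atan(sqrt(5)*x/5)/20] = -3/(4*x**2 + 20) = f(x).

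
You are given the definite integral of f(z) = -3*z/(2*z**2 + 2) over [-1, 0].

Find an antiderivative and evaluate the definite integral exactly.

The substitution u = 2*z**2 + 2 works: f is exactly (dF/du)*(du/dz) for that inner function.
F(z) = -3*log(2*z**2 + 2)/4 is an antiderivative of f.
Check: d/dz[-3*log(2*z**2 + 2)/4] = -3*z/(2*z**2 + 2) = f(z).
F(0) = -3*log(2)/4; F(-1) = -3*log(4)/4.
Integral = F(0) - F(-1) = -3*log(2)/4 + 3*log(4)/4.

Antiderivative: F(z) = -3*log(2*z**2 + 2)/4; value = -3*log(2)/4 + 3*log(4)/4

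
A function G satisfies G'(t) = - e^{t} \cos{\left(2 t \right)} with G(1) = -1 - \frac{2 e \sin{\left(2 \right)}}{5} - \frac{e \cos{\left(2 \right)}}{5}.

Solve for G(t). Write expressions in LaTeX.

G(t) = - \frac{2 e^{t} \sin{\left(2 t \right)}}{5} - \frac{e^{t} \cos{\left(2 t \right)}}{5} - 1

Since d/dt undoes antidifferentiation here, G(t) must give back the stated G'(t).
A general antiderivative is - \frac{2 e^{t} \sin{\left(2 t \right)}}{5} - \frac{e^{t} \cos{\left(2 t \right)}}{5} + C.
The condition gives C = -1 - \frac{2 e \sin{\left(2 \right)}}{5} - \frac{e \cos{\left(2 \right)}}{5} - (- \frac{2 e \sin{\left(2 \right)}}{5} - \frac{e \cos{\left(2 \right)}}{5}) = -1.
So G(t) = - \frac{2 e^{t} \sin{\left(2 t \right)}}{5} - \frac{e^{t} \cos{\left(2 t \right)}}{5} - 1.
Check: d/dt[- \frac{2 e^{t} \sin{\left(2 t \right)}}{5} - \frac{e^{t} \cos{\left(2 t \right)}}{5} - 1] = - e^{t} \cos{\left(2 t \right)} = G'(t).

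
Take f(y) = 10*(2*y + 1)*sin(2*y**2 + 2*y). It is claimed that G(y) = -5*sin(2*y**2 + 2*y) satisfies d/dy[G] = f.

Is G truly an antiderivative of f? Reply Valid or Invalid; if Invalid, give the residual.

d/dy[G] = -20*y*cos(2*y**2 + 2*y) - 10*cos(2*y**2 + 2*y)
d/dy[G] - f(y) = -20*y*sin(2*y**2 + 2*y) - 20*y*cos(2*y**2 + 2*y) - 10*sin(2*y**2 + 2*y) - 10*cos(2*y**2 + 2*y) != 0.

Invalid: d/dy[G] - f = -20*y*sin(2*y**2 + 2*y) - 20*y*cos(2*y**2 + 2*y) - 10*sin(2*y**2 + 2*y) - 10*cos(2*y**2 + 2*y), which is not 0.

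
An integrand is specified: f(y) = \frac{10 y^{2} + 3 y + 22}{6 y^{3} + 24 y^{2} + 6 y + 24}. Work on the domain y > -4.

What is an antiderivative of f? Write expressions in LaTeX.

An antiderivative is F(y) = \frac{10 \log{\left(y + 4 \right)} + 3 \operatorname{atan}{\left(y \right)}}{6}.

Whatever form F(y) takes, F'(y) = f(y) is non-negotiable.
Check: d/dy[\frac{10 \log{\left(y + 4 \right)} + 3 \operatorname{atan}{\left(y \right)}}{6}] = \frac{10 y^{2} + 3 y + 22}{6 y^{3} + 24 y^{2} + 6 y + 24} = f(y).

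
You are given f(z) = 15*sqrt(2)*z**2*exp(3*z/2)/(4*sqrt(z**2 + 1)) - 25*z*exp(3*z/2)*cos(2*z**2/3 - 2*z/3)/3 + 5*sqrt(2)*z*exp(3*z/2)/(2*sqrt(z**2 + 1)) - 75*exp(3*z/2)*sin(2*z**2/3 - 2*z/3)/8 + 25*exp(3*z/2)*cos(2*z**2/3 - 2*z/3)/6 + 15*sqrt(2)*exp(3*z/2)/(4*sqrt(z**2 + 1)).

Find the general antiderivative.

F(z) = 5*sqrt(2*z**2 + 2)*exp(3*z/2)/2 - 25*exp(3*z/2)*sin(2*z**2/3 - 2*z/3)/4 + C

Recognize the product-rule pattern: f = u'v + uv' with u = 5*sqrt(2*z**2 + 2)/2 - 25*sin(2*z**2/3 - 2*z/3)/4, v = exp(3*z/2), so integration by parts undoes it.
Check: d/dz[5*sqrt(2*z**2 + 2)*exp(3*z/2)/2 - 25*exp(3*z/2)*sin(2*z**2/3 - 2*z/3)/4] = (90*sqrt(2)*z**2*exp(3*z/2) - 200*z*sqrt(z**2 + 1)*exp(3*z/2)*cos(2*z**2/3 - 2*z/3) + 60*sqrt(2)*z*exp(3*z/2) - 225*sqrt(z**2 + 1)*exp(3*z/2)*sin(2*z**2/3 - 2*z/3) + 100*sqrt(z**2 + 1)*exp(3*z/2)*cos(2*z**2/3 - 2*z/3) + 90*sqrt(2)*exp(3*z/2))/(24*sqrt(z**2 + 1)), which equals f(z).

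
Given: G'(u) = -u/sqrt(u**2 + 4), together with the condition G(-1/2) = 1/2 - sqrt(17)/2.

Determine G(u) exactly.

G(u) = 1/2 - sqrt(u**2 + 4)

The substitution w = u**2 + 4 works: G'(u) is exactly (dG/dw)*(dw/du) for that inner function.
A general antiderivative is -sqrt(u**2 + 4) + C.
The condition gives C = 1/2 - sqrt(17)/2 - (-sqrt(17)/2) = 1/2.
So G(u) = 1/2 - sqrt(u**2 + 4).
Check: d/du[1/2 - sqrt(u**2 + 4)] = -u/sqrt(u**2 + 4) = G'(u).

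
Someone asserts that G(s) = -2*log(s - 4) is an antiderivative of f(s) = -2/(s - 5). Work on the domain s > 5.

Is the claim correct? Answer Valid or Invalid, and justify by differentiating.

d/ds[G] = -2/(s - 4)
d/ds[G] - f(s) = 2/(s**2 - 9*s + 20) != 0.

Invalid: d/ds[G] - f = 2/(s**2 - 9*s + 20), which is not 0.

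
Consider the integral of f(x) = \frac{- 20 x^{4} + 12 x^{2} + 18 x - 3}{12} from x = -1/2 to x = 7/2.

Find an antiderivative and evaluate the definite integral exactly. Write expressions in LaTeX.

Antiderivative: F(x) = - \frac{x^{5}}{3} + \frac{x^{3}}{3} + \frac{3 x^{2}}{4} - \frac{x}{4}; value = - \frac{611}{4}

Differentiate the proposed F(x) back; it has to land on f(x) exactly.
F(x) = - \frac{x^{5}}{3} + \frac{x^{3}}{3} + \frac{3 x^{2}}{4} - \frac{x}{4} is an antiderivative of f.
Check: d/dx[- \frac{x^{5}}{3} + \frac{x^{3}}{3} + \frac{3 x^{2}}{4} - \frac{x}{4}] = - \frac{5 x^{4}}{3} + x^{2} + \frac{3 x}{2} - \frac{1}{4}, which equals f(x).
F(7/2) = - \frac{4879}{32}; F(-1/2) = \frac{9}{32}.
Integral = F(7/2) - F(-1/2) = - \frac{611}{4}.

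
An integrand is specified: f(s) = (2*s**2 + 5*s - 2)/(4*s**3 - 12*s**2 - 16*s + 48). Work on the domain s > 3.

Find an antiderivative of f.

The denominator factors as 4*(s - 3)*(s - 2)*(s + 2); partial fractions split f into directly integrable pieces: -1/(20*(s + 2)) - 1/(s - 2) + 31/(20*(s - 3)).
Check: d/ds[(31*log(s - 3) - 20*log(s - 2) - log(s + 2))/20] = (2*s**2 + 5*s - 2)/(4*s**3 - 12*s**2 - 16*s + 48) = f(s).

An antiderivative is F(s) = (31*log(s - 3) - 20*log(s - 2) - log(s + 2))/20.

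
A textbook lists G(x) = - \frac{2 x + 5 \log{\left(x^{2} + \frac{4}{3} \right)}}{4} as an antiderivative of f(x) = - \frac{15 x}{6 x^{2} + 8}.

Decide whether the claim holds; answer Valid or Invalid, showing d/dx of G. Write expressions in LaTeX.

Invalid: d/dx[G] - f = - \frac{1}{2}, which is not 0.

d/dx[G] = \frac{- 3 x^{2} - 15 x - 4}{6 x^{2} + 8}
d/dx[G] - f(x) = - \frac{1}{2} != 0.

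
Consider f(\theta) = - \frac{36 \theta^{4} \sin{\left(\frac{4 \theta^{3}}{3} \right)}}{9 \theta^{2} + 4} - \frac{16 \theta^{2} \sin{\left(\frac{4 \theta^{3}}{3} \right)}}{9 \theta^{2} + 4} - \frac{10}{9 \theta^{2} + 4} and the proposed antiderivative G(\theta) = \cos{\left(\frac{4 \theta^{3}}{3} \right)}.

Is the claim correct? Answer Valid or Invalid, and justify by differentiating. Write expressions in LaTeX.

Invalid: d/d\theta[G] - f = \frac{10}{9 \theta^{2} + 4}, which is not 0.

d/d\theta[G] = - 4 \theta^{2} \sin{\left(\frac{4 \theta^{3}}{3} \right)}
d/d\theta[G] - f(\theta) = \frac{10}{9 \theta^{2} + 4} != 0.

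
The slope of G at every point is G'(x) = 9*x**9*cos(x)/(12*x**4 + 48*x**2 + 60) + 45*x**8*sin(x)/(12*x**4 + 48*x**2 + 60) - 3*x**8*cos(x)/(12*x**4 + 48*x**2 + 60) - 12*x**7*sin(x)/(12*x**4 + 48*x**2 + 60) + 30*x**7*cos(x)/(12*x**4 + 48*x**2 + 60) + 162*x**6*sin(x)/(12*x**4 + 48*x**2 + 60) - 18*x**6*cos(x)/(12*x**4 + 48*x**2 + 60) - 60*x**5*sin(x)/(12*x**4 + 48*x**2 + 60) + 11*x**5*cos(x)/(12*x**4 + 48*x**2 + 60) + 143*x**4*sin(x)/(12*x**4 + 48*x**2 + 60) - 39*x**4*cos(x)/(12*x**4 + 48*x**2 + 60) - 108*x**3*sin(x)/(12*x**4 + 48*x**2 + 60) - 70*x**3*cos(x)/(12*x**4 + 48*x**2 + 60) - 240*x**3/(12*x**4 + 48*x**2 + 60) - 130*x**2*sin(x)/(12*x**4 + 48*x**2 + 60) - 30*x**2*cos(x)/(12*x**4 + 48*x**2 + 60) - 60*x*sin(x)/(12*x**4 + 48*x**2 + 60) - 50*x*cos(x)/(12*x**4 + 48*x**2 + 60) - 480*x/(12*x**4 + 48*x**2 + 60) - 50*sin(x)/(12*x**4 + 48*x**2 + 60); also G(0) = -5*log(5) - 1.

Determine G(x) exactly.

Integrate term by term and add the pieces.
A general antiderivative is -(-3*x**5/2 + x**4/2 + x**3 + x**2 + 5*x/3)*sin(x)/2 - 5*log(x**4 + 4*x**2 + 5) + C.
The condition gives C = -5*log(5) - 1 - (-5*log(5)) = -1.
So G(x) = -(-3*x**5/2 + x**4/2 + x**3 + x**2 + 5*x/3)*sin(x)/2 - 5*log(x**4 + 4*x**2 + 5) - 1.
Check: d/dx[-(-3*x**5/2 + x**4/2 + x**3 + x**2 + 5*x/3)*sin(x)/2 - 5*log(x**4 + 4*x**2 + 5) - 1] = (9*x**9*cos(x) + 45*x**8*sin(x) - 3*x**8*cos(x) - 12*x**7*sin(x) + 30*x**7*cos(x) + 162*x**6*sin(x) - 18*x**6*cos(x) - 60*x**5*sin(x) + 11*x**5*cos(x) + 143*x**4*sin(x) - 39*x**4*cos(x) - 108*x**3*sin(x) - 70*x**3*cos(x) - 240*x**3 - 130*x**2*sin(x) - 30*x**2*cos(x) - 60*x*sin(x) - 50*x*cos(x) - 480*x - 50*sin(x))/(12*x**4 + 48*x**2 + 60), which equals G'(x).

G(x) = -(-3*x**5/2 + x**4/2 + x**3 + x**2 + 5*x/3)*sin(x)/2 - 5*log(x**4 + 4*x**2 + 5) - 1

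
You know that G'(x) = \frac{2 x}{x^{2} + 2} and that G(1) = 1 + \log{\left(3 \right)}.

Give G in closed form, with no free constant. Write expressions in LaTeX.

G(x) = \log{\left(x^{2} + 2 \right)} + 1

The substitution u = x^{2} + 2 works: G'(x) is exactly (dG/du)*(du/dx) for that inner function.
A general antiderivative is \log{\left(x^{2} + 2 \right)} + C.
The condition gives C = 1 + \log{\left(3 \right)} - (\log{\left(3 \right)}) = 1.
So G(x) = \log{\left(x^{2} + 2 \right)} + 1.
Check: d/dx[\log{\left(x^{2} + 2 \right)} + 1] = \frac{2 x}{x^{2} + 2} = G'(x).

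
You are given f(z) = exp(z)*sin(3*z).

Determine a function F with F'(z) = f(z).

An antiderivative is F(z) = exp(z)*sin(3*z)/10 - 3*exp(z)*cos(3*z)/10.

Any candidate F(z) must reproduce f(z) exactly when differentiated.
Check: d/dz[exp(z)*sin(3*z)/10 - 3*exp(z)*cos(3*z)/10] = exp(z)*sin(3*z) = f(z).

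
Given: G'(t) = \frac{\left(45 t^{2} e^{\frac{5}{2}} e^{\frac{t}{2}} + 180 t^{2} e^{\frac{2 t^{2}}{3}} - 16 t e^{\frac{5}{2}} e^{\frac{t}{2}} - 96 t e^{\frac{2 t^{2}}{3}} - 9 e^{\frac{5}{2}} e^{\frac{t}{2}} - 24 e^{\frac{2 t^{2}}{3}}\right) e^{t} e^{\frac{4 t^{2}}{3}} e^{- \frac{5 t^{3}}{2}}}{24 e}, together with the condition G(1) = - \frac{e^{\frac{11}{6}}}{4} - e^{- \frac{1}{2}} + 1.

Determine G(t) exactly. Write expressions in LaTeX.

The proposed G(t) is checked by its d/dt: the result must match the given G'(t).
A general antiderivative is - \frac{e^{- \frac{5 t^{3}}{2} + \frac{4 t^{2}}{3} + \frac{3 t}{2} + \frac{3}{2}}}{4} - e^{- \frac{5 t^{3}}{2} + 2 t^{2} + t - 1} + C.
The condition gives C = - \frac{e^{\frac{11}{6}}}{4} - e^{- \frac{1}{2}} + 1 - (- \frac{e^{\frac{11}{6}}}{4} - e^{- \frac{1}{2}}) = 1.
So G(t) = \frac{- e^{- \frac{5 t^{3}}{2} + \frac{4 t^{2}}{3} + \frac{3 t}{2} + \frac{3}{2}} - 4 e^{- \frac{5 t^{3}}{2} + 2 t^{2} + t - 1} + 4}{4}.
Check: d/dt[\frac{- e^{- \frac{5 t^{3}}{2} + \frac{4 t^{2}}{3} + \frac{3 t}{2} + \frac{3}{2}} - 4 e^{- \frac{5 t^{3}}{2} + 2 t^{2} + t - 1} + 4}{4}] = \frac{\left(45 t^{2} e^{\frac{5}{2}} e^{\frac{t}{2}} e^{- \frac{2 t^{2}}{3}} + 180 t^{2} - 16 t e^{\frac{5}{2}} e^{\frac{t}{2}} e^{- \frac{2 t^{2}}{3}} - 96 t - 9 e^{\frac{5}{2}} e^{\frac{t}{2}} e^{- \frac{2 t^{2}}{3}} - 24\right) e^{t} e^{2 t^{2}} e^{- \frac{5 t^{3}}{2}}}{24 e}, which equals G'(t).

G(t) = \frac{- e^{- \frac{5 t^{3}}{2} + \frac{4 t^{2}}{3} + \frac{3 t}{2} + \frac{3}{2}} - 4 e^{- \frac{5 t^{3}}{2} + 2 t^{2} + t - 1} + 4}{4}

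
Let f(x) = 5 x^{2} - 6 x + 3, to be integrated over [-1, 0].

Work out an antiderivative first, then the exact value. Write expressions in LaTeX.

Integrate term by term and add the pieces.
F(x) = \frac{x \left(5 x^{2} - 9 x + 9\right)}{3} is an antiderivative of f.
Check: d/dx[\frac{x \left(5 x^{2} - 9 x + 9\right)}{3}] = 5 x^{2} - 6 x + 3 = f(x).
F(0) = 0; F(-1) = - \frac{23}{3}.
Integral = F(0) - F(-1) = \frac{23}{3}.

Antiderivative: F(x) = \frac{x \left(5 x^{2} - 9 x + 9\right)}{3}; value = \frac{23}{3}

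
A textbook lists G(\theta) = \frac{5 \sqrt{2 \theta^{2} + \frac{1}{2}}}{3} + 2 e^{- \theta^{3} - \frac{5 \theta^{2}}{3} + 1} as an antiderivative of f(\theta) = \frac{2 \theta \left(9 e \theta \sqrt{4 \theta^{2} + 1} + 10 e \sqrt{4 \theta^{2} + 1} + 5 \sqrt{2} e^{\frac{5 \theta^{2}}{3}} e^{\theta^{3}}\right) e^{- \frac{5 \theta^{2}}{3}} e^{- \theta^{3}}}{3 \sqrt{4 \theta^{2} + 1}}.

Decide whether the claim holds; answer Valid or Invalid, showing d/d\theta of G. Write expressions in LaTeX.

Invalid: d/d\theta[G] - f = \frac{e \left(- 36 \theta^{2} - 40 \theta\right) e^{- \frac{5 \theta^{2}}{3}} e^{- \theta^{3}}}{3}, which is not 0.

d/d\theta[G] = \frac{e \left(- 18 \theta^{2} \sqrt{4 \theta^{2} + 1} - 20 \theta \sqrt{4 \theta^{2} + 1} + \frac{10 \sqrt{2} \theta e^{\frac{5 \theta^{2}}{3}} e^{\theta^{3}}}{e}\right) e^{- \frac{5 \theta^{2}}{3}} e^{- \theta^{3}}}{3 \sqrt{4 \theta^{2} + 1}}
d/d\theta[G] - f(\theta) = \frac{e \left(- 36 \theta^{2} - 40 \theta\right) e^{- \frac{5 \theta^{2}}{3}} e^{- \theta^{3}}}{3} != 0.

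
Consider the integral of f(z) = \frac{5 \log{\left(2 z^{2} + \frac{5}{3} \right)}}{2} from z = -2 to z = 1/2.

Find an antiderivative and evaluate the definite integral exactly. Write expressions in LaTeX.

Antiderivative: F(z) = \frac{5 \left(3 z \log{\left(2 z^{2} + \frac{5}{3} \right)} - 6 z + \sqrt{30} \operatorname{atan}{\left(\frac{\sqrt{30} z}{5} \right)}\right)}{6}; value = - \frac{25}{2} + \frac{5 \log{\left(\frac{13}{6} \right)}}{4} + \frac{5 \sqrt{30} \operatorname{atan}{\left(\frac{\sqrt{30}}{10} \right)}}{6} + \frac{5 \sqrt{30} \operatorname{atan}{\left(\frac{2 \sqrt{30}}{5} \right)}}{6} + 5 \log{\left(\frac{29}{3} \right)}

A candidate is checked by its d/dz: the result must match f(z).
F(z) = \frac{5 \left(3 z \log{\left(2 z^{2} + \frac{5}{3} \right)} - 6 z + \sqrt{30} \operatorname{atan}{\left(\frac{\sqrt{30} z}{5} \right)}\right)}{6} is an antiderivative of f.
Check: d/dz[\frac{5 \left(3 z \log{\left(2 z^{2} + \frac{5}{3} \right)} - 6 z + \sqrt{30} \operatorname{atan}{\left(\frac{\sqrt{30} z}{5} \right)}\right)}{6}] = \frac{5 \log{\left(2 z^{2} + \frac{5}{3} \right)}}{2} = f(z).
F(1/2) = - \frac{5}{2} + \frac{5 \log{\left(\frac{13}{6} \right)}}{4} + \frac{5 \sqrt{30} \operatorname{atan}{\left(\frac{\sqrt{30}}{10} \right)}}{6}; F(-2) = - 5 \log{\left(\frac{29}{3} \right)} - \frac{5 \sqrt{30} \operatorname{atan}{\left(\frac{2 \sqrt{30}}{5} \right)}}{6} + 10.
Integral = F(1/2) - F(-2) = - \frac{25}{2} + \frac{5 \log{\left(\frac{13}{6} \right)}}{4} + \frac{5 \sqrt{30} \operatorname{atan}{\left(\frac{\sqrt{30}}{10} \right)}}{6} + \frac{5 \sqrt{30} \operatorname{atan}{\left(\frac{2 \sqrt{30}}{5} \right)}}{6} + 5 \log{\left(\frac{29}{3} \right)}.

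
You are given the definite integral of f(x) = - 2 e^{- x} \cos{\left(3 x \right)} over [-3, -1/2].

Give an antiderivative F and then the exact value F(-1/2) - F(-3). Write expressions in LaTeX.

For F(x) to be correct the identity F'(x) - f(x) = 0 must hold.
F(x) = \frac{\left(- 3 \sin{\left(3 x \right)} + \cos{\left(3 x \right)}\right) e^{- x}}{5} is an antiderivative of f.
Check: d/dx[\frac{\left(- 3 \sin{\left(3 x \right)} + \cos{\left(3 x \right)}\right) e^{- x}}{5}] = - 2 e^{- x} \cos{\left(3 x \right)} = f(x).
F(-1/2) = \frac{e^{\frac{1}{2}} \cos{\left(\frac{3}{2} \right)}}{5} + \frac{3 e^{\frac{1}{2}} \sin{\left(\frac{3}{2} \right)}}{5}; F(-3) = \frac{e^{3} \cos{\left(9 \right)}}{5} + \frac{3 e^{3} \sin{\left(9 \right)}}{5}.
Integral = F(-1/2) - F(-3) = - \frac{3 e^{3} \sin{\left(9 \right)}}{5} + \frac{e^{\frac{1}{2}} \cos{\left(\frac{3}{2} \right)}}{5} + \frac{3 e^{\frac{1}{2}} \sin{\left(\frac{3}{2} \right)}}{5} - \frac{e^{3} \cos{\left(9 \right)}}{5}.

Antiderivative: F(x) = \frac{\left(- 3 \sin{\left(3 x \right)} + \cos{\left(3 x \right)}\right) e^{- x}}{5}; value = - \frac{3 e^{3} \sin{\left(9 \right)}}{5} + \frac{e^{\frac{1}{2}} \cos{\left(\frac{3}{2} \right)}}{5} + \frac{3 e^{\frac{1}{2}} \sin{\left(\frac{3}{2} \right)}}{5} - \frac{e^{3} \cos{\left(9 \right)}}{5}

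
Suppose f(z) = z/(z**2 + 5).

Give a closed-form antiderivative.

f matches the chain-rule pattern g'(h)*h' with inner function h(z) = z**2 + 5; substituting u = h(z) collapses the integral.
Check: d/dz[log(z**2 + 5)/2] = z/(z**2 + 5) = f(z).

An antiderivative is F(z) = log(z**2 + 5)/2.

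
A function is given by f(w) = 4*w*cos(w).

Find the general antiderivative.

F(w) = 4*(w*sin(w) + cos(w)) + C

Check any antiderivative F(w) by computing F'(w) and comparing it with f(w).
Check: d/dw[4*(w*sin(w) + cos(w))] = 4*w*cos(w) = f(w).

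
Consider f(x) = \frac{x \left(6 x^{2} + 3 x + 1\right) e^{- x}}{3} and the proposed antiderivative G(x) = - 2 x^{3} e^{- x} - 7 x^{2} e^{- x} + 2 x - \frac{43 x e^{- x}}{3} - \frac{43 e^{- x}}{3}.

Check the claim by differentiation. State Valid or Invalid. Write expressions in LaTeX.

Invalid: d/dx[G] - f = 2, which is not 0.

d/dx[G] = \frac{\left(6 x^{3} + 3 x^{2} + x + 6 e^{x}\right) e^{- x}}{3}
d/dx[G] - f(x) = 2 != 0.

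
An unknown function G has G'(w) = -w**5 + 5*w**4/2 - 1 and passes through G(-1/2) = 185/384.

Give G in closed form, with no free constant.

The integrand splits into summands that can be handled one at a time.
A general antiderivative is -w**6/6 + w**5/2 - w + C.
The condition gives C = 185/384 - (185/384) = 0.
So G(w) = -w**6/6 + w**5/2 - w.
Check: d/dw[-w**6/6 + w**5/2 - w] = -w**5 + 5*w**4/2 - 1 = G'(w).

G(w) = -w**6/6 + w**5/2 - w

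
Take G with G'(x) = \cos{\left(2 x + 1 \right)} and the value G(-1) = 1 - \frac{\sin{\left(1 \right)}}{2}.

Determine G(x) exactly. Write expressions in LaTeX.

G(x) = \frac{\sin{\left(2 x + 1 \right)}}{2} + 1

Differentiate the proposed G(x) back; it has to land on the given G'(x).
A general antiderivative is \frac{\sin{\left(2 x + 1 \right)}}{2} + C.
The condition gives C = 1 - \frac{\sin{\left(1 \right)}}{2} - (- \frac{\sin{\left(1 \right)}}{2}) = 1.
So G(x) = \frac{\sin{\left(2 x + 1 \right)}}{2} + 1.
Check: d/dx[\frac{\sin{\left(2 x + 1 \right)}}{2} + 1] = \cos{\left(2 x + 1 \right)} = G'(x).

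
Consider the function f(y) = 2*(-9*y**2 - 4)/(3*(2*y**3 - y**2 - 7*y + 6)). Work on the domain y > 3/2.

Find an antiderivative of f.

An antiderivative is F(y) = -97*log(y - 3/2)/21 + 26*log(y - 1)/9 - 80*log(y + 2)/63.

Factor the denominator (3*(y - 1)*(y + 2)*(2*y - 3)) and decompose: f = -194/(21*(2*y - 3)) - 80/(63*(y + 2)) + 26/(9*(y - 1)); each piece integrates to a log, atan, or power term.
Check: d/dy[-97*log(y - 3/2)/21 + 26*log(y - 1)/9 - 80*log(y + 2)/63] = (-18*y**2 - 8)/(6*y**3 - 3*y**2 - 21*y + 18), which equals f(y).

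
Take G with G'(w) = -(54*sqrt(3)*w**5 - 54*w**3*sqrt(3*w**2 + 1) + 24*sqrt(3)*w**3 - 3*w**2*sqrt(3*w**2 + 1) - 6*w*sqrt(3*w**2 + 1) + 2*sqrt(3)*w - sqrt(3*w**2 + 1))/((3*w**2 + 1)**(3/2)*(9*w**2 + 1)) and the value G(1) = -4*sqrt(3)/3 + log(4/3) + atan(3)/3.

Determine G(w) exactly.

G(w) = sqrt(3)*(-6*sqrt(3*w**2 + 1) + 3*sqrt(3)*log(w**2 + 1/3) + sqrt(3)*atan(3*w))/9

A first test for any G(w): its w-derivative must equal the given G'(w).
A general antiderivative is -2*sqrt(w**2 + 1/3) + log(w**2 + 1/3) + atan(3*w)/3 + C.
The condition gives C = -4*sqrt(3)/3 + log(4/3) + atan(3)/3 - (-4*sqrt(3)/3 + log(4/3) + atan(3)/3) = 0.
So G(w) = sqrt(3)*(-6*sqrt(3*w**2 + 1) + 3*sqrt(3)*log(w**2 + 1/3) + sqrt(3)*atan(3*w))/9.
Check: d/dw[sqrt(3)*(-6*sqrt(3*w**2 + 1) + 3*sqrt(3)*log(w**2 + 1/3) + sqrt(3)*atan(3*w))/9] = (-54*sqrt(3)*w**5 + 54*w**3*sqrt(3*w**2 + 1) - 24*sqrt(3)*w**3 + 3*w**2*sqrt(3*w**2 + 1) + 6*w*sqrt(3*w**2 + 1) - 2*sqrt(3)*w + sqrt(3*w**2 + 1))/(27*w**4*sqrt(3*w**2 + 1) + 12*w**2*sqrt(3*w**2 + 1) + sqrt(3*w**2 + 1)), which equals G'(w).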